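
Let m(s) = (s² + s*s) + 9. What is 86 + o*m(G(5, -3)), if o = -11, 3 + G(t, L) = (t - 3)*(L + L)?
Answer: -4963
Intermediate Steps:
G(t, L) = -3 + 2*L*(-3 + t) (G(t, L) = -3 + (t - 3)*(L + L) = -3 + (-3 + t)*(2*L) = -3 + 2*L*(-3 + t))
m(s) = 9 + 2*s² (m(s) = (s² + s²) + 9 = 2*s² + 9 = 9 + 2*s²)
86 + o*m(G(5, -3)) = 86 - 11*(9 + 2*(-3 - 6*(-3) + 2*(-3)*5)²) = 86 - 11*(9 + 2*(-3 + 18 - 30)²) = 86 - 11*(9 + 2*(-15)²) = 86 - 11*(9 + 2*225) = 86 - 11*(9 + 450) = 86 - 11*459 = 86 - 5049 = -4963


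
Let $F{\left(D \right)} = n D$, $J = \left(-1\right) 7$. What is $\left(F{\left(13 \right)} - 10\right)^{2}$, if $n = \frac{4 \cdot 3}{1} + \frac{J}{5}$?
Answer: $\frac{408321}{25} \approx 16333.0$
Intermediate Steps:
$J = -7$
$n = \frac{53}{5}$ ($n = \frac{4 \cdot 3}{1} - \frac{7}{5} = 12 \cdot 1 - \frac{7}{5} = 12 - \frac{7}{5} = \frac{53}{5} \approx 10.6$)
$F{\left(D \right)} = \frac{53 D}{5}$
$\left(F{\left(13 \right)} - 10\right)^{2} = \left(\frac{53}{5} \cdot 13 - 10\right)^{2} = \left(\frac{689}{5} - 10\right)^{2} = \left(\frac{639}{5}\right)^{2} = \frac{408321}{25}$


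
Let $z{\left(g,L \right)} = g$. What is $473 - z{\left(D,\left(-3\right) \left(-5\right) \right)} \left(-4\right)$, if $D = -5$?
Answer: $453$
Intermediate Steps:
$473 - z{\left(D,\left(-3\right) \left(-5\right) \right)} \left(-4\right) = 473 - \left(-5\right) \left(-4\right) = 473 - 20 = 453$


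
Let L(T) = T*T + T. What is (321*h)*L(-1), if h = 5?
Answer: 0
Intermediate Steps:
L(T) = T + T² (L(T) = T² + T = T + T²)
(321*h)*L(-1) = (321*5)*(-(1 - 1)) = 1605*(-1*0) = 1605*0 = 0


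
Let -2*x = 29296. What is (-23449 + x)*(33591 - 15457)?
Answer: -690850998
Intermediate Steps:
x = -14648 (x = -1/2*29296 = -14648)
(-23449 + x)*(33591 - 15457) = (-23449 - 14648)*(33591 - 15457) = -38097*18134 = -690850998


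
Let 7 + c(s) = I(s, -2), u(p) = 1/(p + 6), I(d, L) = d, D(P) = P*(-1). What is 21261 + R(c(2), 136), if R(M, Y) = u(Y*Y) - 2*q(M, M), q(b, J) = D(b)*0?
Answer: 393371023/18502 ≈ 21261.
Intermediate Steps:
D(P) = -P
u(p) = 1/(6 + p)
c(s) = -7 + s
q(b, J) = 0 (q(b, J) = -b*0 = 0)
R(M, Y) = 1/(6 + Y²) (R(M, Y) = 1/(6 + Y*Y) - 2*0 = 1/(6 + Y²) + 0 = 1/(6 + Y²))
21261 + R(c(2), 136) = 21261 + 1/(6 + 136²) = 21261 + 1/(6 + 18496) = 21261 + 1/18502 = 393371023/18502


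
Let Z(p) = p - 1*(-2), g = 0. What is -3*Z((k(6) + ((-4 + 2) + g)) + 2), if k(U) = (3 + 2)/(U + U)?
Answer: -29/4 ≈ -7.2500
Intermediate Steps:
k(U) = 5/(2*U) (k(U) = 5/((2*U)) = 5*(1/(2*U)) = 5/(2*U))
Z(p) = 2 + p (Z(p) = p + 2 = 2 + p)
-3*Z((k(6) + ((-4 + 2) + g)) + 2) = -3*(2 + (((5/2)/6 + ((-4 + 2) + 0)) + 2)) = -3*(2 + (((5/2)*(⅙) + (-2 + 0)) + 2)) = -3*(2 + ((5/12 - 2) + 2)) = -3*(2 + (-19/12 + 2)) = -3*(2 + 5/12) = -3*29/12 = -29/4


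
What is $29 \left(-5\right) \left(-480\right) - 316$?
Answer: $69284$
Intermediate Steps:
$29 \left(-5\right) \left(-480\right) - 316 = \left(-145\right) \left(-480\right) - 316 = 69600 - 316 = 69284$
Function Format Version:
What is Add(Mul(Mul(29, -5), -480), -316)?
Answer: 69284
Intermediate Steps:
Add(Mul(Mul(29, -5), -480), -316) = Add(Mul(-145, -480), -316) = Add(69600, -316) = 69284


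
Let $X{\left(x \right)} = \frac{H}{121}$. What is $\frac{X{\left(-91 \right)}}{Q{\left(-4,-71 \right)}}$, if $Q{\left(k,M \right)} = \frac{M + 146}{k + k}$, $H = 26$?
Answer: $- \frac{208}{9075} \approx -0.02292$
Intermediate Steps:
$Q{\left(k,M \right)} = \frac{146 + M}{2 k}$
$X{\left(x \right)} = \frac{26}{121}$
$\frac{X{\left(-91 \right)}}{Q{\left(-4,-71 \right)}} = \frac{26}{121 \frac{146 - 71}{2 \left(-4\right)}} = \frac{26}{121 \cdot \frac{1}{2} \left(- \frac{1}{4}\right) 75} = \frac{26}{121 \left(- \frac{75}{8}\right)} = \frac{26}{121} \left(- \frac{8}{75}\right) = - \frac{208}{9075}$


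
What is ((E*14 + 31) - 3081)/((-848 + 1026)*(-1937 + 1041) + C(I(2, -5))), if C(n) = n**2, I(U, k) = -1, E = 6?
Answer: 2966/159487 ≈ 0.018597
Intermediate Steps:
((E*14 + 31) - 3081)/((-848 + 1026)*(-1937 + 1041) + C(I(2, -5))) = ((6*14 + 31) - 3081)/((-848 + 1026)*(-1937 + 1041) + (-1)**2) = ((84 + 31) - 3081)/(178*(-896) + 1) = (115 - 3081)/(-159488 + 1) = -2966/(-159487) = -2966*(-1/159487) = 2966/159487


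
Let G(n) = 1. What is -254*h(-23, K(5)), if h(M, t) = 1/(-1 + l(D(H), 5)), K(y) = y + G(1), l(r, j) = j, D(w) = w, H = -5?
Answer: -127/2 ≈ -63.500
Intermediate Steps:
K(y) = 1 + y (K(y) = y + 1 = 1 + y)
h(M, t) = 1/4 (h(M, t) = 1/(-1 + 5) = 1/4)
-254*h(-23, K(5)) = -254*1/4 = -127/2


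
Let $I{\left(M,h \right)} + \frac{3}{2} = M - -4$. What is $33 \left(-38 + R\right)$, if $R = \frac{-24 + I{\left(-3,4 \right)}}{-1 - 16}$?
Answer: $- \frac{41019}{34} \approx -1206.4$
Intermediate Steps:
$I{\left(M,h \right)} = \frac{5}{2} + M$ ($I{\left(M,h \right)} = - \frac{3}{2} + \left(M - -4\right) = - \frac{3}{2} + \left(M + 4\right) = - \frac{3}{2} + \left(4 + M\right) = \frac{5}{2} + M$)
$R = \frac{49}{34}$ ($R = \frac{-24 + \left(\frac{5}{2} - 3\right)}{-1 - 16} = \frac{-24 - \frac{1}{2}}{-17} = \left(- \frac{49}{2}\right) \left(- \frac{1}{17}\right) = \frac{49}{34} \approx 1.4412$)
$33 \left(-38 + R\right) = 33 \left(-38 + \frac{49}{34}\right) = 33 \left(- \frac{1243}{34}\right) = - \frac{41019}{34}$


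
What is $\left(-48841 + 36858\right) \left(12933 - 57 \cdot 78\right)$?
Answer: $-101699721$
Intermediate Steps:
$\left(-48841 + 36858\right) \left(12933 - 57 \cdot 78\right) = - 11983 \left(12933 - 4446\right) = \left(-11983\right) 8487 = -101699721$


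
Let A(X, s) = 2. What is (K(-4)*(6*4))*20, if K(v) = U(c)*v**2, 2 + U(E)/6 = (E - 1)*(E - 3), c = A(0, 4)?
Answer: -138240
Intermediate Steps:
c = 2
U(E) = -12 + 6*(-1 + E)*(-3 + E) (U(E) = -12 + 6*((E - 1)*(E - 3)) = -12 + 6*((-1 + E)*(-3 + E)) = -12 + 6*(-1 + E)*(-3 + E))
K(v) = -18*v**2 (K(v) = (6 - 24*2 + 6*2**2)*v**2 = (6 - 48 + 6*4)*v**2 = (6 - 48 + 24)*v**2 = -18*v**2)
(K(-4)*(6*4))*20 = ((-18*(-4)**2)*(6*4))*20 = (-18*16*24)*20 = -288*24*20 = -6912*20 = -138240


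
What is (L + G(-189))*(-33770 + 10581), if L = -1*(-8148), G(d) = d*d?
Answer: -1017278241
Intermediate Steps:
G(d) = d²
L = 8148
(L + G(-189))*(-33770 + 10581) = (8148 + (-189)²)*(-33770 + 10581) = (8148 + 35721)*(-23189) = 43869*(-23189) = -1017278241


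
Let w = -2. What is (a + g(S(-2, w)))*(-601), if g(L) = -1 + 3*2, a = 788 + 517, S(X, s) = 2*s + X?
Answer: -787310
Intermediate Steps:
S(X, s) = X + 2*s
a = 1305
g(L) = 5 (g(L) = -1 + 6 = 5)
(a + g(S(-2, w)))*(-601) = (1305 + 5)*(-601) = 1310*(-601) = -787310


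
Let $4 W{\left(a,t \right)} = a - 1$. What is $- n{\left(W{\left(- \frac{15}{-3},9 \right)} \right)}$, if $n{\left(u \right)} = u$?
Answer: $-1$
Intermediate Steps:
$W{\left(a,t \right)} = - \frac{1}{4} + \frac{a}{4}$ ($W{\left(a,t \right)} = \frac{a - 1}{4} = \frac{-1 + a}{4} = - \frac{1}{4} + \frac{a}{4}$)
$- n{\left(W{\left(- \frac{15}{-3},9 \right)} \right)} = - (- \frac{1}{4} + \frac{\left(-15\right) \frac{1}{-3}}{4}) = - (- \frac{1}{4} + \frac{\left(-15\right) \left(- \frac{1}{3}\right)}{4}) = - (- \frac{1}{4} + \frac{1}{4} \cdot 5) = - (- \frac{1}{4} + \frac{5}{4}) = \left(-1\right) 1 = -1$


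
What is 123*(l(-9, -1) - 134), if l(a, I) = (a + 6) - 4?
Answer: -17343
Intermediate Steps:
l(a, I) = 2 + a (l(a, I) = (6 + a) - 4 = 2 + a)
123*(l(-9, -1) - 134) = 123*((2 - 9) - 134) = 123*(-7 - 134) = 123*(-141) = -17343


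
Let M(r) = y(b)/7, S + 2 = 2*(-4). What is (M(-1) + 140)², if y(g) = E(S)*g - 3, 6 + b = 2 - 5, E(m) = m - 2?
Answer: 24025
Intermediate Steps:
S = -10 (S = -2 + 2*(-4) = -2 - 8 = -10)
E(m) = -2 + m
b = -9 (b = -6 + (2 - 5) = -6 - 3 = -9)
y(g) = -3 - 12*g (y(g) = (-2 - 10)*g - 3 = -12*g - 3 = -3 - 12*g)
M(r) = 15 (M(r) = (-3 - 12*(-9))/7 = (-3 + 108)*(⅐) = 105*(⅐) = 15)
(M(-1) + 140)² = (15 + 140)² = 155² = 24025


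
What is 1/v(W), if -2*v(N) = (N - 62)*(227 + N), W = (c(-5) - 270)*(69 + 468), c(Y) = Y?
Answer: -1/10891762588 ≈ -9.1813e-11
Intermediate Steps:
W = -147675 (W = (-5 - 270)*(69 + 468) = -275*537 = -147675)
v(N) = -(-62 + N)*(227 + N)/2 (v(N) = -(N - 62)*(227 + N)/2 = -(-62 + N)*(227 + N)/2)
1/v(W) = 1/(7037 - 165/2*(-147675) - ½*(-147675)²) = 1/(7037 + 24366375/2 - ½*21807905625) = 1/(7037 + 24366375/2 - 21807905625/2) = 1/(-10891762588) = -1/10891762588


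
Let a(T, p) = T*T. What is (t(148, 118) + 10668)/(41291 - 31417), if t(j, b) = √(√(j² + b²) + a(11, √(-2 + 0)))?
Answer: 5334/4937 + √(121 + 26*√53)/9874 ≈ 1.0822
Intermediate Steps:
a(T, p) = T²
t(j, b) = √(121 + √(b² + j²)) (t(j, b) = √(√(j² + b²) + 11²) = √(√(b² + j²) + 121) = √(121 + √(b² + j²)))
(t(148, 118) + 10668)/(41291 - 31417) = (√(121 + √(118² + 148²)) + 10668)/(41291 - 31417) = (√(121 + √(13924 + 21904)) + 10668)/9874 = (√(121 + √35828) + 10668)*(1/9874) = (√(121 + 26*√53) + 10668)*(1/9874) = (10668 + √(121 + 26*√53))*(1/9874) = 5334/4937 + √(121 + 26*√53)/9874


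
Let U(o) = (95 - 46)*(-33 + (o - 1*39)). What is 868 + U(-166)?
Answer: -10794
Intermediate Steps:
U(o) = -3528 + 49*o (U(o) = 49*(-33 + (o - 39)) = 49*(-33 + (-39 + o)) = 49*(-72 + o) = -3528 + 49*o)
868 + U(-166) = 868 + (-3528 + 49*(-166)) = 868 + (-3528 - 8134) = 868 - 11662 = -10794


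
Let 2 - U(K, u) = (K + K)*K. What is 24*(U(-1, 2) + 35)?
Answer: 840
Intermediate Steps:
U(K, u) = 2 - 2*K**2 (U(K, u) = 2 - (K + K)*K = 2 - 2*K*K = 2 - 2*K**2)
24*(U(-1, 2) + 35) = 24*((2 - 2*(-1)**2) + 35) = 24*((2 - 2*1) + 35) = 24*((2 - 2) + 35) = 24*(0 + 35) = 24*35 = 840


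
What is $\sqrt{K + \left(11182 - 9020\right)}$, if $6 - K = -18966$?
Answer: $\sqrt{21134} \approx 145.38$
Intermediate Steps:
$K = 18972$ ($K = 6 - -18966 = 6 + 18966 = 18972$)
$\sqrt{K + \left(11182 - 9020\right)} = \sqrt{18972 + \left(11182 - 9020\right)} = \sqrt{18972 + 2162} = \sqrt{21134}$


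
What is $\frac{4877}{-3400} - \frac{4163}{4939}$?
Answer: $- \frac{38241703}{16792600} \approx -2.2773$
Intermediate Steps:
$\frac{4877}{-3400} - \frac{4163}{4939} = 4877 \left(- \frac{1}{3400}\right) - \frac{4163}{4939} = - \frac{4877}{3400} - \frac{4163}{4939} = - \frac{38241703}{16792600}$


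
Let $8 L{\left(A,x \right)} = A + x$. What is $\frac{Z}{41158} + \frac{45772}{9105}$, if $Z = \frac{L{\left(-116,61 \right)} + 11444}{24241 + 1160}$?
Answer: $\frac{127607042691731}{25383631812240} \approx 5.0271$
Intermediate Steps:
$L{\left(A,x \right)} = \frac{A}{8} + \frac{x}{8}$ ($L{\left(A,x \right)} = \frac{A + x}{8} = \frac{A}{8} + \frac{x}{8}$)
$Z = \frac{30499}{67736}$ ($Z = \frac{\left(\frac{1}{8} \left(-116\right) + \frac{1}{8} \cdot 61\right) + 11444}{24241 + 1160} = \frac{\left(- \frac{29}{2} + \frac{61}{8}\right) + 11444}{25401} = \left(- \frac{55}{8} + 11444\right) \frac{1}{25401} = \frac{91497}{8} \cdot \frac{1}{25401} = \frac{30499}{67736} \approx 0.45026$)
$\frac{Z}{41158} + \frac{45772}{9105} = \frac{30499}{67736 \cdot 41158} + \frac{45772}{9105} = \frac{30499}{67736} \cdot \frac{1}{41158} + 45772 \cdot \frac{1}{9105} = \frac{30499}{2787878288} + \frac{45772}{9105} = \frac{127607042691731}{25383631812240}$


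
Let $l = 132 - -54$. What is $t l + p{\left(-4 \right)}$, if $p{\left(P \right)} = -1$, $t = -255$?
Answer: $-47431$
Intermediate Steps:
$l = 186$ ($l = 132 + 54 = 186$)
$t l + p{\left(-4 \right)} = \left(-255\right) 186 - 1 = -47430 - 1 = -47431$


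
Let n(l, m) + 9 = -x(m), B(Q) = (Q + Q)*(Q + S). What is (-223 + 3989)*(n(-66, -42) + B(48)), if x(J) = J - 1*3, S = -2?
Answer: 16766232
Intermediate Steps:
x(J) = -3 + J (x(J) = J - 3 = -3 + J)
B(Q) = 2*Q*(-2 + Q) (B(Q) = (Q + Q)*(Q - 2) = (2*Q)*(-2 + Q) = 2*Q*(-2 + Q))
n(l, m) = -6 - m (n(l, m) = -9 - (-3 + m) = -9 + (3 - m) = -6 - m)
(-223 + 3989)*(n(-66, -42) + B(48)) = (-223 + 3989)*((-6 - 1*(-42)) + 2*48*(-2 + 48)) = 3766*((-6 + 42) + 2*48*46) = 3766*(36 + 4416) = 3766*4452 = 16766232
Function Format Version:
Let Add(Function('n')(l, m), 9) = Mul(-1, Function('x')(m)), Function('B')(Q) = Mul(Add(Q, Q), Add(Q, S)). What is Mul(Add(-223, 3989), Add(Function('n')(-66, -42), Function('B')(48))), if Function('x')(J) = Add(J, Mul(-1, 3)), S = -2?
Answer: 16766232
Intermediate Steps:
Function('x')(J) = Add(-3, J) (Function('x')(J) = Add(J, -3) = Add(-3, J))
Function('B')(Q) = Mul(2, Q, Add(-2, Q)) (Function('B')(Q) = Mul(Add(Q, Q), Add(Q, -2)) = Mul(Mul(2, Q), Add(-2, Q)) = Mul(2, Q, Add(-2, Q)))
Function('n')(l, m) = Add(-6, Mul(-1, m)) (Function('n')(l, m) = Add(-9, Mul(-1, Add(-3, m))) = Add(-9, Add(3, Mul(-1, m))) = Add(-6, Mul(-1, m)))
Mul(Add(-223, 3989), Add(Function('n')(-66, -42), Function('B')(48))) = Mul(Add(-223, 3989), Add(Add(-6, Mul(-1, -42)), Mul(2, 48, Add(-2, 48)))) = Mul(3766, Add(Add(-6, 42), Mul(2, 48, 46))) = Mul(3766, Add(36, 4416)) = Mul(3766, 4452) = 16766232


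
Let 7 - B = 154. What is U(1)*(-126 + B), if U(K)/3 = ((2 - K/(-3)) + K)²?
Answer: -9100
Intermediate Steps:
B = -147 (B = 7 - 1*154 = 7 - 154 = -147)
U(K) = 3*(2 + 4*K/3)² (U(K) = 3*((2 - K/(-3)) + K)² = 3*((2 - K*(-1)/3) + K)² = 3*((2 - (-1)*K/3) + K)² = 3*((2 + K/3) + K)² = 3*(2 + 4*K/3)²)
U(1)*(-126 + B) = (4*(3 + 2*1)²/3)*(-126 - 147) = (4*(3 + 2)²/3)*(-273) = ((4/3)*5²)*(-273) = ((4/3)*25)*(-273) = (100/3)*(-273) = -9100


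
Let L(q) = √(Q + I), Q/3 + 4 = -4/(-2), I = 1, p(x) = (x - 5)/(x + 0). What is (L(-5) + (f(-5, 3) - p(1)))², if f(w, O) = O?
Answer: (7 + I*√5)² ≈ 44.0 + 31.305*I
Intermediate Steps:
p(x) = (-5 + x)/x
Q = -6 (Q = -12 + 3*(-4/(-2)) = -12 + 3*(-4*(-½)) = -12 + 3*2 = -12 + 6 = -6)
L(q) = I*√5 (L(q) = √(-6 + 1) = √(-5) = I*√5)
(L(-5) + (f(-5, 3) - p(1)))² = (I*√5 + (3 - (-5 + 1)/1))² = (I*√5 + (3 - (-4)))² = (I*√5 + (3 - 1*(-4)))² = (I*√5 + (3 + 4))² = (I*√5 + 7)² = (7 + I*√5)²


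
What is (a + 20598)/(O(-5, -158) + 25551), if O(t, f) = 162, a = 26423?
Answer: 47021/25713 ≈ 1.8287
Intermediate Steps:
(a + 20598)/(O(-5, -158) + 25551) = (26423 + 20598)/(162 + 25551) = 47021/25713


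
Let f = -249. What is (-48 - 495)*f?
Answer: 135207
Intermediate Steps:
(-48 - 495)*f = (-48 - 495)*(-249) = -543*(-249) = 135207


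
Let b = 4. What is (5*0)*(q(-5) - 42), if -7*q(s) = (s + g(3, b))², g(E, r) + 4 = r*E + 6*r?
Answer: 0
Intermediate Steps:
g(E, r) = -4 + 6*r + E*r (g(E, r) = -4 + (r*E + 6*r) = -4 + (E*r + 6*r) = -4 + (6*r + E*r) = -4 + 6*r + E*r)
q(s) = -(32 + s)²/7 (q(s) = -(s + (-4 + 6*4 + 3*4))²/7 = -(s + (-4 + 24 + 12))²/7 = -(s + 32)²/7 = -(32 + s)²/7)
(5*0)*(q(-5) - 42) = (5*0)*(-(32 - 5)²/7 - 42) = 0*(-⅐*27² - 42) = 0*(-⅐*729 - 42) = 0*(-729/7 - 42) = 0*(-1023/7) = 0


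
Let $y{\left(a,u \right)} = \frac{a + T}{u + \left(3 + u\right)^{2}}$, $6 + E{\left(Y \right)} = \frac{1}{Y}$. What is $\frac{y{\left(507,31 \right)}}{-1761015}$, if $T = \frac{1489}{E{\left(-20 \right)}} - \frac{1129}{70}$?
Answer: $- \frac{691027}{5901683699450} \approx -1.1709 \cdot 10^{-7}$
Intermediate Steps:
$E{\left(Y \right)} = -6 + \frac{1}{Y}$
$T = - \frac{2221209}{8470}$ ($T = \frac{1489}{-6 + \frac{1}{-20}} - \frac{1129}{70} = \frac{1489}{-6 - \frac{1}{20}} - \frac{1129}{70} = \frac{1489}{- \frac{121}{20}} - \frac{1129}{70} = 1489 \left(- \frac{20}{121}\right) - \frac{1129}{70} = - \frac{29780}{121} - \frac{1129}{70} = - \frac{2221209}{8470} \approx -262.24$)
$y{\left(a,u \right)} = \frac{- \frac{2221209}{8470} + a}{u + \left(3 + u\right)^{2}}$ ($y{\left(a,u \right)} = \frac{a - \frac{2221209}{8470}}{u + \left(3 + u\right)^{2}} = \frac{- \frac{2221209}{8470} + a}{u + \left(3 + u\right)^{2}}$)
$\frac{y{\left(507,31 \right)}}{-1761015} = \frac{\frac{1}{31 + \left(3 + 31\right)^{2}} \left(- \frac{2221209}{8470} + 507\right)}{-1761015} = \frac{1}{31 + 34^{2}} \cdot \frac{2073081}{8470} \left(- \frac{1}{1761015}\right) = \frac{1}{31 + 1156} \cdot \frac{2073081}{8470} \left(- \frac{1}{1761015}\right) = \frac{1}{1187} \cdot \frac{2073081}{8470} \left(- \frac{1}{1761015}\right) = \frac{2073081}{10053890} \left(- \frac{1}{1761015}\right) = - \frac{691027}{5901683699450}$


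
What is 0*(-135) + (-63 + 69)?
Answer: 6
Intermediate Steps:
0*(-135) + (-63 + 69) = 0 + 6 = 6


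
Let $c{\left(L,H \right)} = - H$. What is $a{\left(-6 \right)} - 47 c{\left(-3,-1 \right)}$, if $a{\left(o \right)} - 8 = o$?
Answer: $-45$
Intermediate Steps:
$a{\left(o \right)} = 8 + o$
$a{\left(-6 \right)} - 47 c{\left(-3,-1 \right)} = \left(8 - 6\right) - 47 \left(\left(-1\right) \left(-1\right)\right) = 2 - 47 = -45$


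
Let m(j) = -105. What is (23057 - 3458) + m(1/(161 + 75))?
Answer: 19494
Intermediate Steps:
(23057 - 3458) + m(1/(161 + 75)) = (23057 - 3458) - 105 = 19599 - 105 = 19494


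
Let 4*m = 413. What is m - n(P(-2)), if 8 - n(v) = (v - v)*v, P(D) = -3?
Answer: 381/4 ≈ 95.250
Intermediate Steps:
m = 413/4 (m = (¼)*413 = 413/4 ≈ 103.25)
n(v) = 8 (n(v) = 8 - (v - v)*v = 8 - 0*v = 8 - 1*0 = 8 + 0 = 8)
m - n(P(-2)) = 413/4 - 1*8 = 413/4 - 8 = 381/4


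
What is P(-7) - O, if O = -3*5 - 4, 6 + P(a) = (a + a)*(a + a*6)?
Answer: 699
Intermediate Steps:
P(a) = -6 + 14*a**2 (P(a) = -6 + (a + a)*(a + a*6) = -6 + (2*a)*(a + 6*a) = -6 + (2*a)*(7*a) = -6 + 14*a**2)
O = -19 (O = -15 - 4 = -19)
P(-7) - O = (-6 + 14*(-7)**2) - 1*(-19) = (-6 + 14*49) + 19 = (-6 + 686) + 19 = 680 + 19 = 699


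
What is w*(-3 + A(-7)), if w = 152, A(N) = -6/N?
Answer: -2280/7 ≈ -325.71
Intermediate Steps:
w*(-3 + A(-7)) = 152*(-3 - 6/(-7)) = 152*(-3 - 6*(-⅐)) = 152*(-3 + 6/7) = 152*(-15/7) = -2280/7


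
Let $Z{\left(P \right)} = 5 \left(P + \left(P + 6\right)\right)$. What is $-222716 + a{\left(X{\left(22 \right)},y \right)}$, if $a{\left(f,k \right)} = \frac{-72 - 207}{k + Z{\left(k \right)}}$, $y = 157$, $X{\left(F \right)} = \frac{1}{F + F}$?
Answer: $- \frac{391312291}{1757} \approx -2.2272 \cdot 10^{5}$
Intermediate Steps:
$Z{\left(P \right)} = 30 + 10 P$ ($Z{\left(P \right)} = 5 \left(P + \left(6 + P\right)\right) = 5 \left(6 + 2 P\right) = 30 + 10 P$)
$X{\left(F \right)} = \frac{1}{2 F}$
$a{\left(f,k \right)} = - \frac{279}{30 + 11 k}$ ($a{\left(f,k \right)} = \frac{-72 - 207}{k + \left(30 + 10 k\right)} = - \frac{279}{30 + 11 k}$)
$-222716 + a{\left(X{\left(22 \right)},y \right)} = -222716 - \frac{279}{30 + 11 \cdot 157} = -222716 - \frac{279}{30 + 1727} = -222716 - \frac{279}{1757} = - \frac{391312291}{1757}$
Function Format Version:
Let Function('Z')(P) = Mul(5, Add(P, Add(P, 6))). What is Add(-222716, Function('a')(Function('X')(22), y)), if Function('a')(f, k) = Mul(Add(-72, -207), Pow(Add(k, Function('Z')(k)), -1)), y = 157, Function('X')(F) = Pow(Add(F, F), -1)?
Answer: Rational(-391312291, 1757) ≈ -2.2272e+5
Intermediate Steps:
Function('Z')(P) = Add(30, Mul(10, P)) (Function('Z')(P) = Mul(5, Add(P, Add(6, P))) = Mul(5, Add(6, Mul(2, P))) = Add(30, Mul(10, P)))
Function('X')(F) = Mul(Rational(1, 2), Pow(F, -1)) (Function('X')(F) = Pow(Mul(2, F), -1) = Mul(Rational(1, 2), Pow(F, -1)))
Function('a')(f, k) = Mul(-279, Pow(Add(30, Mul(11, k)), -1)) (Function('a')(f, k) = Mul(Add(-72, -207), Pow(Add(k, Add(30, Mul(10, k))), -1)) = Mul(-279, Pow(Add(30, Mul(11, k)), -1)))
Add(-222716, Function('a')(Function('X')(22), y)) = Add(-222716, Mul(-279, Pow(Add(30, Mul(11, 157)), -1))) = Add(-222716, Mul(-279, Pow(Add(30, 1727), -1))) = Add(-222716, Mul(-279, Pow(1757, -1))) = Add(-222716, Mul(-279, Rational(1, 1757))) = Add(-222716, Rational(-279, 1757)) = Rational(-391312291, 1757)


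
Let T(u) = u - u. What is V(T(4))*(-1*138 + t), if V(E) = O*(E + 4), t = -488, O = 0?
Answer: 0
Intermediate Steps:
T(u) = 0
V(E) = 0 (V(E) = 0*(E + 4) = 0*(4 + E) = 0)
V(T(4))*(-1*138 + t) = 0*(-1*138 - 488) = 0*(-138 - 488) = 0*(-626) = 0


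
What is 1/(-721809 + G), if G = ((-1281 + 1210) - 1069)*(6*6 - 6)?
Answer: -1/756009 ≈ -1.3227e-6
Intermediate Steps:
G = -34200 (G = (-71 - 1069)*(36 - 6) = -1140*30 = -34200)
1/(-721809 + G) = 1/(-721809 - 34200) = 1/(-756009) = -1/756009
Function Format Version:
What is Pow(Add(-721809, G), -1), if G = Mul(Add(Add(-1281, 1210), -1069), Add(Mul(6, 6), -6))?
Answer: Rational(-1, 756009) ≈ -1.3227e-6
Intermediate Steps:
G = -34200 (G = Mul(Add(-71, -1069), Add(36, -6)) = Mul(-1140, 30) = -34200)
Pow(Add(-721809, G), -1) = Pow(Add(-721809, -34200), -1) = Pow(-756009, -1) = Rational(-1, 756009)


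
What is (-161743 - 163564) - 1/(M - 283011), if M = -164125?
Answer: -145456470751/447136 ≈ -3.2531e+5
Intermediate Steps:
(-161743 - 163564) - 1/(M - 283011) = (-161743 - 163564) - 1/(-164125 - 283011) = -325307 - 1/(-447136) = -325307 - 1*(-1/447136) = -325307 + 1/447136 = -145456470751/447136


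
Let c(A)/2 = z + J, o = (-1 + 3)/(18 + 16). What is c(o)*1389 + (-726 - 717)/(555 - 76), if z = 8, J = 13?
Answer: 27942459/479 ≈ 58335.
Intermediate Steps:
o = 1/17 (o = 2/34 = 2*(1/34) = 1/17 ≈ 0.058824)
c(A) = 42 (c(A) = 2*(8 + 13) = 2*21 = 42)
c(o)*1389 + (-726 - 717)/(555 - 76) = 42*1389 + (-726 - 717)/(555 - 76) = 58338 - 1443/479 = 27942459/479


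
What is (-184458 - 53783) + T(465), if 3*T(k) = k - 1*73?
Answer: -714331/3 ≈ -2.3811e+5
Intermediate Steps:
T(k) = -73/3 + k/3 (T(k) = (k - 1*73)/3 = (k - 73)/3 = (-73 + k)/3 = -73/3 + k/3)
(-184458 - 53783) + T(465) = (-184458 - 53783) + (-73/3 + (⅓)*465) = -238241 + (-73/3 + 155) = -238241 + 392/3 = -714331/3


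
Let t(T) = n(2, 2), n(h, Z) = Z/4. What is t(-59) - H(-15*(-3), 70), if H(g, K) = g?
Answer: -89/2 ≈ -44.500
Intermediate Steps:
n(h, Z) = Z/4 (n(h, Z) = Z*(¼) = Z/4)
t(T) = ½ (t(T) = (¼)*2 = ½)
t(-59) - H(-15*(-3), 70) = ½ - (-15)*(-3) = ½ - 1*45 = ½ - 45 = -89/2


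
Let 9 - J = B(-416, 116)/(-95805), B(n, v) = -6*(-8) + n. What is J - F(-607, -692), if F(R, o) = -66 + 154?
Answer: -7568963/95805 ≈ -79.004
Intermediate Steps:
F(R, o) = 88
B(n, v) = 48 + n
J = 861877/95805 (J = 9 - (48 - 416)/(-95805) = 9 - (-368)*(-1)/95805 = 9 - 1*368/95805 = 9 - 368/95805 = 861877/95805 ≈ 8.9962)
J - F(-607, -692) = 861877/95805 - 1*88 = 861877/95805 - 88 = -7568963/95805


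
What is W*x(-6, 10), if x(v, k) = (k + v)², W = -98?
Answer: -1568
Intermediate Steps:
W*x(-6, 10) = -98*(10 - 6)² = -98*4² = -98*16 = -1568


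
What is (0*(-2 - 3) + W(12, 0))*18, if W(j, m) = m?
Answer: 0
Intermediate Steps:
(0*(-2 - 3) + W(12, 0))*18 = (0*(-2 - 3) + 0)*18 = (0*(-5) + 0)*18 = (0 + 0)*18 = 0*18 = 0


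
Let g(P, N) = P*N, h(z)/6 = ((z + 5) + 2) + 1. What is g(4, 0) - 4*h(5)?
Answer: -312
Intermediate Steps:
h(z) = 48 + 6*z (h(z) = 6*(((z + 5) + 2) + 1) = 6*(((5 + z) + 2) + 1) = 6*((7 + z) + 1) = 6*(8 + z) = 48 + 6*z)
g(P, N) = N*P
g(4, 0) - 4*h(5) = 0*4 - 4*(48 + 6*5) = 0 - 4*(48 + 30) = 0 - 4*78 = 0 - 312 = -312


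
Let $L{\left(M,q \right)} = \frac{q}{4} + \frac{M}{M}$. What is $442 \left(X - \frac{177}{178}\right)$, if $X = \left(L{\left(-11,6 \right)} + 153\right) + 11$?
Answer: $\frac{6510660}{89} \approx 73154.0$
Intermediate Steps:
$L{\left(M,q \right)} = 1 + \frac{q}{4}$ ($L{\left(M,q \right)} = q \frac{1}{4} + 1 = \frac{q}{4} + 1 = 1 + \frac{q}{4}$)
$X = \frac{333}{2}$ ($X = \left(\left(1 + \frac{1}{4} \cdot 6\right) + 153\right) + 11 = \left(\left(1 + \frac{3}{2}\right) + 153\right) + 11 = \left(\frac{5}{2} + 153\right) + 11 = \frac{311}{2} + 11 = \frac{333}{2} \approx 166.5$)
$442 \left(X - \frac{177}{178}\right) = 442 \left(\frac{333}{2} - \frac{177}{178}\right) = 442 \cdot \frac{14730}{89} = \frac{6510660}{89}$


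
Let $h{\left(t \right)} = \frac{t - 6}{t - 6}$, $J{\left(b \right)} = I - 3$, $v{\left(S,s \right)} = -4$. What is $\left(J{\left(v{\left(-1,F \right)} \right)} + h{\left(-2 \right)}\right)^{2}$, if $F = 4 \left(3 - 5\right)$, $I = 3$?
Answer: $1$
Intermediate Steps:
$F = -8$ ($F = 4 \left(-2\right) = -8$)
$J{\left(b \right)} = 0$ ($J{\left(b \right)} = 3 - 3 = 0$)
$h{\left(t \right)} = 1$ ($h{\left(t \right)} = \frac{-6 + t}{-6 + t} = 1$)
$\left(J{\left(v{\left(-1,F \right)} \right)} + h{\left(-2 \right)}\right)^{2} = \left(0 + 1\right)^{2} = 1^{2} = 1$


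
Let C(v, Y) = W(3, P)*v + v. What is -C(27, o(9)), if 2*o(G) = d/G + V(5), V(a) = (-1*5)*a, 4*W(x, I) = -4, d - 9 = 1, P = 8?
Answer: 0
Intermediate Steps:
d = 10 (d = 9 + 1 = 10)
W(x, I) = -1 (W(x, I) = (1/4)*(-4) = -1)
V(a) = -5*a
o(G) = -25/2 + 5/G (o(G) = (10/G - 5*5)/2 = (10/G - 25)/2 = (-25 + 10/G)/2 = -25/2 + 5/G)
C(v, Y) = 0 (C(v, Y) = -v + v = 0)
-C(27, o(9)) = -1*0 = 0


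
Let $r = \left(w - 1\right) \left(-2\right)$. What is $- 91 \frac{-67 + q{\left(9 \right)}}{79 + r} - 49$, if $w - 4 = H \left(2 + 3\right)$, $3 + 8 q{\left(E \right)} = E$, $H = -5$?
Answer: $\frac{7}{492} \approx 0.014228$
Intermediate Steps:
$q{\left(E \right)} = - \frac{3}{8} + \frac{E}{8}$
$w = -21$ ($w = 4 - 5 \left(2 + 3\right) = 4 - 25 = -21$)
$r = 44$ ($r = \left(-21 - 1\right) \left(-2\right) = \left(-22\right) \left(-2\right) = 44$)
$- 91 \frac{-67 + q{\left(9 \right)}}{79 + r} - 49 = - 91 \frac{-67 + \left(- \frac{3}{8} + \frac{1}{8} \cdot 9\right)}{79 + 44} - 49 = - 91 \frac{-67 + \left(- \frac{3}{8} + \frac{9}{8}\right)}{123} - 49 = - 91 \left(-67 + \frac{3}{4}\right) \frac{1}{123} - 49 = - 91 \left(\left(- \frac{265}{4}\right) \frac{1}{123}\right) - 49 = \left(-91\right) \left(- \frac{265}{492}\right) - 49 = \frac{24115}{492} - 49 = \frac{7}{492}$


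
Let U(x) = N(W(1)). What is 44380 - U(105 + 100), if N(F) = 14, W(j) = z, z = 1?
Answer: 44366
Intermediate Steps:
W(j) = 1
U(x) = 14
44380 - U(105 + 100) = 44380 - 1*14 = 44380 - 14 = 44366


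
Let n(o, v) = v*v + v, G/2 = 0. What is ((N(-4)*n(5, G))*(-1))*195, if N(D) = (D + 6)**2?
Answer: 0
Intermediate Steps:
G = 0 (G = 2*0 = 0)
N(D) = (6 + D)**2
n(o, v) = v + v**2 (n(o, v) = v**2 + v = v + v**2)
((N(-4)*n(5, G))*(-1))*195 = (((6 - 4)**2*(0*(1 + 0)))*(-1))*195 = ((2**2*(0*1))*(-1))*195 = ((4*0)*(-1))*195 = (0*(-1))*195 = 0*195 = 0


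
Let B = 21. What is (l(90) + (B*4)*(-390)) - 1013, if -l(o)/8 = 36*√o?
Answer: -33773 - 864*√10 ≈ -36505.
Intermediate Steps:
l(o) = -288*√o
(l(90) + (B*4)*(-390)) - 1013 = (-864*√10 + (21*4)*(-390)) - 1013 = (-864*√10 + 84*(-390)) - 1013 = (-864*√10 - 32760) - 1013 = (-32760 - 864*√10) - 1013 = -33773 - 864*√10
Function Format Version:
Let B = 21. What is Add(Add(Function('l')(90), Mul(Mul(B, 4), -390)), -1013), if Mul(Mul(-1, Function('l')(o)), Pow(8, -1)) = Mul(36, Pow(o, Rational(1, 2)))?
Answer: Add(-33773, Mul(-864, Pow(10, Rational(1, 2)))) ≈ -36505.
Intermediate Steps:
Function('l')(o) = Mul(-288, Pow(o, Rational(1, 2))) (Function('l')(o) = Mul(-8, Mul(36, Pow(o, Rational(1, 2)))) = Mul(-288, Pow(o, Rational(1, 2))))
Add(Add(Function('l')(90), Mul(Mul(B, 4), -390)), -1013) = Add(Add(Mul(-288, Pow(90, Rational(1, 2))), Mul(Mul(21, 4), -390)), -1013) = Add(Add(Mul(-288, Mul(3, Pow(10, Rational(1, 2)))), Mul(84, -390)), -1013) = Add(Add(Mul(-864, Pow(10, Rational(1, 2))), -32760), -1013) = Add(Add(-32760, Mul(-864, Pow(10, Rational(1, 2)))), -1013) = Add(-33773, Mul(-864, Pow(10, Rational(1, 2))))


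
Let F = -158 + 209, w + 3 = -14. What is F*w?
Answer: -867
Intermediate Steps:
w = -17 (w = -3 - 14 = -17)
F = 51
F*w = 51*(-17) = -867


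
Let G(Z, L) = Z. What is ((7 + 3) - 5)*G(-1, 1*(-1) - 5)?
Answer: -5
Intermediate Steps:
((7 + 3) - 5)*G(-1, 1*(-1) - 5) = ((7 + 3) - 5)*(-1) = (10 - 5)*(-1) = 5*(-1) = -5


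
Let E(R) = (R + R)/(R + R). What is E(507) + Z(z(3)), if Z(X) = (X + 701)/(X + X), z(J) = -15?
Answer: -328/15 ≈ -21.867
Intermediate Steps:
Z(X) = (701 + X)/(2*X) (Z(X) = (701 + X)/((2*X)) = (701 + X)*(1/(2*X)) = (701 + X)/(2*X))
E(R) = 1 (E(R) = (2*R)/((2*R)) = (2*R)*(1/(2*R)) = 1)
E(507) + Z(z(3)) = 1 + (½)*(701 - 15)/(-15) = 1 + (½)*(-1/15)*686 = 1 - 343/15 = -328/15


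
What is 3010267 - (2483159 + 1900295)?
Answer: -1373187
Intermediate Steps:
3010267 - (2483159 + 1900295) = 3010267 - 1*4383454 = 3010267 - 4383454 = -1373187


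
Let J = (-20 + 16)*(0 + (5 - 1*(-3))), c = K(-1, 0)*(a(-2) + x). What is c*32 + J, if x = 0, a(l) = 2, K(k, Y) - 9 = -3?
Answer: 352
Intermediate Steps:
K(k, Y) = 6 (K(k, Y) = 9 - 3 = 6)
c = 12 (c = 6*(2 + 0) = 6*2 = 12)
J = -32 (J = -4*(0 + (5 + 3)) = -4*(0 + 8) = -4*8 = -32)
c*32 + J = 12*32 - 32 = 384 - 32 = 352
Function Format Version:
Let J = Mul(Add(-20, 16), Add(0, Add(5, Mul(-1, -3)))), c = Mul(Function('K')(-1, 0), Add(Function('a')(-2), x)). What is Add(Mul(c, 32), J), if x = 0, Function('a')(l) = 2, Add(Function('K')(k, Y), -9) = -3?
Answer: 352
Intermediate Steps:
Function('K')(k, Y) = 6 (Function('K')(k, Y) = Add(9, -3) = 6)
c = 12 (c = Mul(6, Add(2, 0)) = Mul(6, 2) = 12)
J = -32 (J = Mul(-4, Add(0, Add(5, 3))) = Mul(-4, Add(0, 8)) = Mul(-4, 8) = -32)
Add(Mul(c, 32), J) = Add(Mul(12, 32), -32) = Add(384, -32) = 352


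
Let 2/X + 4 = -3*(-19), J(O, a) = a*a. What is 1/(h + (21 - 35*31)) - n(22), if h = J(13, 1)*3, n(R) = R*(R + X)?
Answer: -27263509/56233 ≈ -484.83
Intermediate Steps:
J(O, a) = a²
X = 2/53 (X = 2/(-4 - 3*(-19)) = 2/(-4 + 57) = 2/53 ≈ 0.037736)
n(R) = R*(2/53 + R) (n(R) = R*(R + 2/53) = R*(2/53 + R))
h = 3 (h = 1²*3 = 1*3 = 3)
1/(h + (21 - 35*31)) - n(22) = 1/(3 + (21 - 35*31)) - 22*(2 + 53*22)/53 = 1/(3 + (21 - 1085)) - 22*(2 + 1166)/53 = 1/(3 - 1064) - 22*1168/53 = 1/(-1061) - 1*25696/53 = -1/1061 - 25696/53 = -27263509/56233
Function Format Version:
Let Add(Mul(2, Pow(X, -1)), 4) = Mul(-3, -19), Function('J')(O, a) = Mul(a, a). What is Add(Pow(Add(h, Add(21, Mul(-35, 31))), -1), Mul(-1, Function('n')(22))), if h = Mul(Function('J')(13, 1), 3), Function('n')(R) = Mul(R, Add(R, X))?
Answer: Rational(-27263509, 56233) ≈ -484.83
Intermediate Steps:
Function('J')(O, a) = Pow(a, 2)
X = Rational(2, 53) (X = Mul(2, Pow(Add(-4, Mul(-3, -19)), -1)) = Mul(2, Pow(Add(-4, 57), -1)) = Mul(2, Pow(53, -1)) = Mul(2, Rational(1, 53)) = Rational(2, 53) ≈ 0.037736)
Function('n')(R) = Mul(R, Add(Rational(2, 53), R)) (Function('n')(R) = Mul(R, Add(R, Rational(2, 53))) = Mul(R, Add(Rational(2, 53), R)))
h = 3 (h = Mul(Pow(1, 2), 3) = Mul(1, 3) = 3)
Add(Pow(Add(h, Add(21, Mul(-35, 31))), -1), Mul(-1, Function('n')(22))) = Add(Pow(Add(3, Add(21, Mul(-35, 31))), -1), Mul(-1, Mul(Rational(1, 53), 22, Add(2, Mul(53, 22))))) = Add(Pow(Add(3, Add(21, -1085)), -1), Mul(-1, Mul(Rational(1, 53), 22, Add(2, 1166)))) = Add(Pow(Add(3, -1064), -1), Mul(-1, Mul(Rational(1, 53), 22, 1168))) = Add(Pow(-1061, -1), Mul(-1, Rational(25696, 53))) = Add(Rational(-1, 1061), Rational(-25696, 53)) = Rational(-27263509, 56233)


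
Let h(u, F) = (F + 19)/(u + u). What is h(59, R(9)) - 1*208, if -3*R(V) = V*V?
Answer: -12276/59 ≈ -208.07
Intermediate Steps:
R(V) = -V**2/3 (R(V) = -V*V/3 = -V**2/3)
h(u, F) = (19 + F)/(2*u) (h(u, F) = (19 + F)/((2*u)) = (19 + F)*(1/(2*u)) = (19 + F)/(2*u))
h(59, R(9)) - 1*208 = (1/2)*(19 - 1/3*9**2)/59 - 1*208 = (1/2)*(1/59)*(19 - 1/3*81) - 208 = (1/2)*(1/59)*(19 - 27) - 208 = (1/2)*(1/59)*(-8) - 208 = -4/59 - 208 = -12276/59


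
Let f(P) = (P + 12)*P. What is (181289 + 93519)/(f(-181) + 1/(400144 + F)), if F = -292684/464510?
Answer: 25539363476661424/2842797842316897 ≈ 8.9839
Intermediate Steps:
f(P) = P*(12 + P) (f(P) = (12 + P)*P = P*(12 + P))
F = -146342/232255 (F = -292684*1/464510 = -146342/232255 ≈ -0.63009)
(181289 + 93519)/(f(-181) + 1/(400144 + F)) = (181289 + 93519)/(-181*(12 - 181) + 1/(400144 - 146342/232255)) = 274808/(-181*(-169) + 1/(92935298378/232255)) = 274808/(30589 + 232255/92935298378) = 274808/(2842797842316897/92935298378) = 274808*(92935298378/2842797842316897) = 25539363476661424/2842797842316897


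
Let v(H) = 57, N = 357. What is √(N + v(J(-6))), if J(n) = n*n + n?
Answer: 3*√46 ≈ 20.347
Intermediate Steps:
J(n) = n + n² (J(n) = n² + n = n + n²)
√(N + v(J(-6))) = √(357 + 57) = √414 = 3*√46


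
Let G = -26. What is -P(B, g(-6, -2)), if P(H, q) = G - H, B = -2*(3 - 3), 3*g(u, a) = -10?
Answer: 26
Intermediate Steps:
g(u, a) = -10/3 (g(u, a) = (1/3)*(-10) = -10/3)
B = 0 (B = -2*0 = 0)
P(H, q) = -26 - H
-P(B, g(-6, -2)) = -(-26 - 1*0) = -(-26 + 0) = -1*(-26) = 26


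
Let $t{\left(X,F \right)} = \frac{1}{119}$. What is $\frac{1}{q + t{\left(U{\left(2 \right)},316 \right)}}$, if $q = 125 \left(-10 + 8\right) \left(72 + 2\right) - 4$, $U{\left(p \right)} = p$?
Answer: $- \frac{119}{2201975} \approx -5.4042 \cdot 10^{-5}$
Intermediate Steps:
$t{\left(X,F \right)} = \frac{1}{119}$
$q = -18504$ ($q = 125 \left(\left(-2\right) 74\right) - 4 = 125 \left(-148\right) - 4 = -18500 - 4 = -18504$)
$\frac{1}{q + t{\left(U{\left(2 \right)},316 \right)}} = \frac{1}{-18504 + \frac{1}{119}} = \frac{1}{- \frac{2201975}{119}} = - \frac{119}{2201975}$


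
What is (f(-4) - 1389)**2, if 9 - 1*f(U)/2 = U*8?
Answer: 1708249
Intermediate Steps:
f(U) = 18 - 16*U (f(U) = 18 - 2*U*8 = 18 - 16*U)
(f(-4) - 1389)**2 = ((18 - 16*(-4)) - 1389)**2 = ((18 + 64) - 1389)**2 = (82 - 1389)**2 = (-1307)**2 = 1708249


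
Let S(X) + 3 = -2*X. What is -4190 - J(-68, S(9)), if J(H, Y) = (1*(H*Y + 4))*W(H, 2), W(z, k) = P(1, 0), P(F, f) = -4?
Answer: 1538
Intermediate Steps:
W(z, k) = -4
S(X) = -3 - 2*X
J(H, Y) = -16 - 4*H*Y (J(H, Y) = (1*(H*Y + 4))*(-4) = (1*(4 + H*Y))*(-4) = (4 + H*Y)*(-4) = -16 - 4*H*Y)
-4190 - J(-68, S(9)) = -4190 - (-16 - 4*(-68)*(-3 - 2*9)) = -4190 - (-16 - 4*(-68)*(-3 - 18)) = -4190 - (-16 - 4*(-68)*(-21)) = -4190 - (-16 - 5712) = -4190 - 1*(-5728) = -4190 + 5728 = 1538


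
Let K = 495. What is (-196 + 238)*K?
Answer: 20790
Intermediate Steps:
(-196 + 238)*K = (-196 + 238)*495 = 42*495 = 20790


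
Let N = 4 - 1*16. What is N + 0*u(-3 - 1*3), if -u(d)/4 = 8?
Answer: -12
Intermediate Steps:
u(d) = -32 (u(d) = -4*8 = -32)
N = -12 (N = 4 - 16 = -12)
N + 0*u(-3 - 1*3) = -12 + 0*(-32) = -12 + 0 = -12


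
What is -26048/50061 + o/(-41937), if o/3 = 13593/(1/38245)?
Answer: -63944201711/1719417 ≈ -37189.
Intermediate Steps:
o = 1559592855 (o = 3*(13593/(1/38245)) = 3*(13593*38245) = 3*519864285 = 1559592855)
-26048/50061 + o/(-41937) = -26048/50061 + 1559592855/(-41937) = -26048*1/50061 + 1559592855*(-1/41937) = -64/123 - 519864285/13979 = -63944201711/1719417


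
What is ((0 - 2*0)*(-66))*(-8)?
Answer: 0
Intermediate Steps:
((0 - 2*0)*(-66))*(-8) = ((0 + 0)*(-66))*(-8) = (0*(-66))*(-8) = 0*(-8) = 0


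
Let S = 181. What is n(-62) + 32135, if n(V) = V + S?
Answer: 32254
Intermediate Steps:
n(V) = 181 + V (n(V) = V + 181 = 181 + V)
n(-62) + 32135 = (181 - 62) + 32135 = 119 + 32135 = 32254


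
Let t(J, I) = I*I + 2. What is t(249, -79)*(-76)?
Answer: -474468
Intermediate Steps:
t(J, I) = 2 + I² (t(J, I) = I² + 2 = 2 + I²)
t(249, -79)*(-76) = (2 + (-79)²)*(-76) = (2 + 6241)*(-76) = 6243*(-76) = -474468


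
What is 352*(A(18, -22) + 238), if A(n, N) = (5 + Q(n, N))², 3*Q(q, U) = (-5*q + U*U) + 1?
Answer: 59925184/9 ≈ 6.6584e+6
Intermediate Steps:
Q(q, U) = ⅓ - 5*q/3 + U²/3 (Q(q, U) = ((-5*q + U*U) + 1)/3 = ((-5*q + U²) + 1)/3 = ((U² - 5*q) + 1)/3 = (1 + U² - 5*q)/3 = ⅓ - 5*q/3 + U²/3)
A(n, N) = (16/3 - 5*n/3 + N²/3)² (A(n, N) = (5 + (⅓ - 5*n/3 + N²/3))² = (16/3 - 5*n/3 + N²/3)²)
352*(A(18, -22) + 238) = 352*((16 + (-22)² - 5*18)²/9 + 238) = 352*((16 + 484 - 90)²/9 + 238) = 352*((⅑)*410² + 238) = 352*((⅑)*168100 + 238) = 352*(168100/9 + 238) = 352*(170242/9) = 59925184/9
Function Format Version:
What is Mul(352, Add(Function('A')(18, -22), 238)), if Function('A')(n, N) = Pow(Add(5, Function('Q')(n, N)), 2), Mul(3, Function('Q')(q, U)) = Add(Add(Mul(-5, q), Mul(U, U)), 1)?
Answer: Rational(59925184, 9) ≈ 6.6584e+6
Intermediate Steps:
Function('Q')(q, U) = Add(Rational(1, 3), Mul(Rational(-5, 3), q), Mul(Rational(1, 3), Pow(U, 2))) (Function('Q')(q, U) = Mul(Rational(1, 3), Add(Add(Mul(-5, q), Mul(U, U)), 1)) = Mul(Rational(1, 3), Add(Add(Mul(-5, q), Pow(U, 2)), 1)) = Mul(Rational(1, 3), Add(Add(Pow(U, 2), Mul(-5, q)), 1)) = Mul(Rational(1, 3), Add(1, Pow(U, 2), Mul(-5, q))) = Add(Rational(1, 3), Mul(Rational(-5, 3), q), Mul(Rational(1, 3), Pow(U, 2))))
Function('A')(n, N) = Pow(Add(Rational(16, 3), Mul(Rational(-5, 3), n), Mul(Rational(1, 3), Pow(N, 2))), 2) (Function('A')(n, N) = Pow(Add(5, Add(Rational(1, 3), Mul(Rational(-5, 3), n), Mul(Rational(1, 3), Pow(N, 2)))), 2) = Pow(Add(Rational(16, 3), Mul(Rational(-5, 3), n), Mul(Rational(1, 3), Pow(N, 2))), 2))
Mul(352, Add(Function('A')(18, -22), 238)) = Mul(352, Add(Mul(Rational(1, 9), Pow(Add(16, Pow(-22, 2), Mul(-5, 18)), 2)), 238)) = Mul(352, Add(Mul(Rational(1, 9), Pow(Add(16, 484, -90), 2)), 238)) = Mul(352, Add(Mul(Rational(1, 9), Pow(410, 2)), 238)) = Mul(352, Add(Mul(Rational(1, 9), 168100), 238)) = Mul(352, Add(Rational(168100, 9), 238)) = Mul(352, Rational(170242, 9)) = Rational(59925184, 9)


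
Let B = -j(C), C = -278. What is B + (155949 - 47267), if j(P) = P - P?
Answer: 108682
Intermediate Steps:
j(P) = 0
B = 0 (B = -1*0 = 0)
B + (155949 - 47267) = 0 + (155949 - 47267) = 0 + 108682 = 108682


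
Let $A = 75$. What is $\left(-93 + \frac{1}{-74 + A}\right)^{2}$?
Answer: $8464$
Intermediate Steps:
$\left(-93 + \frac{1}{-74 + A}\right)^{2} = \left(-93 + \frac{1}{-74 + 75}\right)^{2} = \left(-93 + 1^{-1}\right)^{2} = \left(-93 + 1\right)^{2} = \left(-92\right)^{2} = 8464$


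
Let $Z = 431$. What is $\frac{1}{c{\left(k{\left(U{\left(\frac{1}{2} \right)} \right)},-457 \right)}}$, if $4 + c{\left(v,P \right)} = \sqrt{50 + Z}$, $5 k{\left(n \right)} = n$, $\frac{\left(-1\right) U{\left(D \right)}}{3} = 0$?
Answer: $\frac{4}{465} + \frac{\sqrt{481}}{465} \approx 0.055767$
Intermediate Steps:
$U{\left(D \right)} = 0$ ($U{\left(D \right)} = \left(-3\right) 0 = 0$)
$k{\left(n \right)} = \frac{n}{5}$
$c{\left(v,P \right)} = -4 + \sqrt{481}$ ($c{\left(v,P \right)} = -4 + \sqrt{50 + 431} = -4 + \sqrt{481}$)
$\frac{1}{c{\left(k{\left(U{\left(\frac{1}{2} \right)} \right)},-457 \right)}} = \frac{1}{-4 + \sqrt{481}}$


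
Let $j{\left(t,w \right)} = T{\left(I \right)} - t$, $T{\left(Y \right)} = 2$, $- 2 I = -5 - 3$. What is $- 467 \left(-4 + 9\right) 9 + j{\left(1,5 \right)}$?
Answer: $-21014$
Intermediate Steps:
$I = 4$ ($I = - \frac{-5 - 3}{2} = \left(- \frac{1}{2}\right) \left(-8\right) = 4$)
$j{\left(t,w \right)} = 2 - t$
$- 467 \left(-4 + 9\right) 9 + j{\left(1,5 \right)} = - 467 \left(-4 + 9\right) 9 + \left(2 - 1\right) = - 467 \cdot 5 \cdot 9 + \left(2 - 1\right) = \left(-467\right) 45 + 1 = -21015 + 1 = -21014$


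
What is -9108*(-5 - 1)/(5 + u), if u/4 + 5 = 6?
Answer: 6072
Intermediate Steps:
u = 4 (u = -20 + 4*6 = -20 + 24 = 4)
-9108*(-5 - 1)/(5 + u) = -9108*(-5 - 1)/(5 + 4) = -(-54648)/9 = -9108*(-⅔) = 6072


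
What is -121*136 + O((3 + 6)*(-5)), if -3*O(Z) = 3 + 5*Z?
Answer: -16382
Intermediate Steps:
O(Z) = -1 - 5*Z/3 (O(Z) = -(3 + 5*Z)/3 = -1 - 5*Z/3)
-121*136 + O((3 + 6)*(-5)) = -121*136 + (-1 - 5*(3 + 6)*(-5)/3) = -16456 + (-1 - 15*(-5)) = -16456 + (-1 - 5/3*(-45)) = -16456 + (-1 + 75) = -16456 + 74 = -16382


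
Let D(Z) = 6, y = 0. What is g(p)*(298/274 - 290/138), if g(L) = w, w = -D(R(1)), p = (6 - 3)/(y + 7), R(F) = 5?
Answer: 19168/3151 ≈ 6.0831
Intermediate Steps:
p = 3/7 (p = (6 - 3)/(0 + 7) = 3/7 ≈ 0.42857)
w = -6 (w = -1*6 = -6)
g(L) = -6
g(p)*(298/274 - 290/138) = -6*(298/274 - 290/138) = -6*(298*(1/274) - 290*1/138) = -6*(149/137 - 145/69) = -6*(-9584/9453) = 19168/3151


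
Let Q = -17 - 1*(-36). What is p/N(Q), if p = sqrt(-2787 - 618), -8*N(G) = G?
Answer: -8*I*sqrt(3405)/19 ≈ -24.569*I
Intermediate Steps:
Q = 19 (Q = -17 + 36 = 19)
N(G) = -G/8
p = I*sqrt(3405) (p = sqrt(-3405) = I*sqrt(3405) ≈ 58.352*I)
p/N(Q) = (I*sqrt(3405))/((-1/8*19)) = (I*sqrt(3405))/(-19/8) = (I*sqrt(3405))*(-8/19) = -8*I*sqrt(3405)/19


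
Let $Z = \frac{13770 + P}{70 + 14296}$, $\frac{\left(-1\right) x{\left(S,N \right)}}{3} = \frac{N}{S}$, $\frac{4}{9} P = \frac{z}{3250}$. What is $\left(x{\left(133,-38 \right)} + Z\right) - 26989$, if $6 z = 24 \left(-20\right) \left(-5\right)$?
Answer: $- \frac{88201269977}{3268265} \approx -26987.0$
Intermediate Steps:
$z = 400$ ($z = \frac{24 \left(-20\right) \left(-5\right)}{6} = \frac{\left(-480\right) \left(-5\right)}{6} = \frac{1}{6} \cdot 2400 = 400$)
$P = \frac{18}{65}$ ($P = \frac{9 \cdot \frac{400}{3250}}{4} = \frac{9 \cdot 400 \cdot \frac{1}{3250}}{4} = \frac{9}{4} \cdot \frac{8}{65} = \frac{18}{65} \approx 0.27692$)
$x{\left(S,N \right)} = - \frac{3 N}{S}$ ($x{\left(S,N \right)} = - 3 \frac{N}{S} = - \frac{3 N}{S}$)
$Z = \frac{447534}{466895}$ ($Z = \frac{13770 + \frac{18}{65}}{70 + 14296} = \frac{895068}{65 \cdot 14366} = \frac{895068}{65} \cdot \frac{1}{14366} = \frac{447534}{466895} \approx 0.95853$)
$\left(x{\left(133,-38 \right)} + Z\right) - 26989 = \left(\left(-3\right) \left(-38\right) \frac{1}{133} + \frac{447534}{466895}\right) - 26989 = \left(\frac{6}{7} + \frac{447534}{466895}\right) - 26989 = \frac{5934108}{3268265} - 26989 = - \frac{88201269977}{3268265}$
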